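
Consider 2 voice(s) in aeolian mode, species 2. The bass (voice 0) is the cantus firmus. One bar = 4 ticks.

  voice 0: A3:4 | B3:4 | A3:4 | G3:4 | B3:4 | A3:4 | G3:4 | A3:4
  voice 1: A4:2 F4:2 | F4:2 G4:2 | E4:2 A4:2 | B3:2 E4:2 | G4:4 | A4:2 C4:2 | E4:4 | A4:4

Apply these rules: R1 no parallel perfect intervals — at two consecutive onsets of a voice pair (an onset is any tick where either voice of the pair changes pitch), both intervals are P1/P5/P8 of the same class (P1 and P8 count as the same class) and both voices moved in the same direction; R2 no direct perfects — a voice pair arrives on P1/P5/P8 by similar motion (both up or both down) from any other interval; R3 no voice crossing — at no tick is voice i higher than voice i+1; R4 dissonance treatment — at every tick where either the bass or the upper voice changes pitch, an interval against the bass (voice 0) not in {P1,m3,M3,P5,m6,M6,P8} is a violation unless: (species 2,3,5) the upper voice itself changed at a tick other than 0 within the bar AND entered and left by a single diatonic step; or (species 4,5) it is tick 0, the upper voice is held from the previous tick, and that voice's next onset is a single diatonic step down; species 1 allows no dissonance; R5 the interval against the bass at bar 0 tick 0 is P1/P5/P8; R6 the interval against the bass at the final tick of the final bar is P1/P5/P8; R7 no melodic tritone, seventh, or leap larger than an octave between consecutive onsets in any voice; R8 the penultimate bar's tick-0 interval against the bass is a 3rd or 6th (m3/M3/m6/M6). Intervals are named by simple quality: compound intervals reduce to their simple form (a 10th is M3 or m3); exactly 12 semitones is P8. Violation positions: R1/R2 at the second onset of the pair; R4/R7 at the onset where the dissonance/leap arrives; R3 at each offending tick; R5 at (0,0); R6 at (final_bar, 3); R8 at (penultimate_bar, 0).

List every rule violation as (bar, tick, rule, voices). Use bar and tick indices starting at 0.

(1, 0, R4, (0, 1))
(2, 0, R2, (0, 1))
(3, 0, R7, (1,))
(7, 0, R2, (0, 1))

bar 0: v0=A3 v1=A4 downbeat P8
bar 1: v0=B3 v1=F4 downbeat TT
bar 2: v0=A3 v1=E4 downbeat P5
bar 3: v0=G3 v1=B3 downbeat M3
bar 4: v0=B3 v1=G4 downbeat m6
bar 5: v0=A3 v1=A4 downbeat P8
bar 6: v0=G3 v1=E4 downbeat M6
bar 7: v0=A3 v1=A4 downbeat P8
  -> R4 @ bar 1 tick 0 v(0, 1): B3/F4 TT untreated
  -> R2 @ bar 2 tick 0 v(0, 1): B3/G4 m6 -> A3/E4 P5 similar
  -> R7 @ bar 3 tick 0 v(1,): A4->B3 leap 10st
  -> R2 @ bar 7 tick 0 v(0, 1): G3/E4 M6 -> A3/A4 P8 similar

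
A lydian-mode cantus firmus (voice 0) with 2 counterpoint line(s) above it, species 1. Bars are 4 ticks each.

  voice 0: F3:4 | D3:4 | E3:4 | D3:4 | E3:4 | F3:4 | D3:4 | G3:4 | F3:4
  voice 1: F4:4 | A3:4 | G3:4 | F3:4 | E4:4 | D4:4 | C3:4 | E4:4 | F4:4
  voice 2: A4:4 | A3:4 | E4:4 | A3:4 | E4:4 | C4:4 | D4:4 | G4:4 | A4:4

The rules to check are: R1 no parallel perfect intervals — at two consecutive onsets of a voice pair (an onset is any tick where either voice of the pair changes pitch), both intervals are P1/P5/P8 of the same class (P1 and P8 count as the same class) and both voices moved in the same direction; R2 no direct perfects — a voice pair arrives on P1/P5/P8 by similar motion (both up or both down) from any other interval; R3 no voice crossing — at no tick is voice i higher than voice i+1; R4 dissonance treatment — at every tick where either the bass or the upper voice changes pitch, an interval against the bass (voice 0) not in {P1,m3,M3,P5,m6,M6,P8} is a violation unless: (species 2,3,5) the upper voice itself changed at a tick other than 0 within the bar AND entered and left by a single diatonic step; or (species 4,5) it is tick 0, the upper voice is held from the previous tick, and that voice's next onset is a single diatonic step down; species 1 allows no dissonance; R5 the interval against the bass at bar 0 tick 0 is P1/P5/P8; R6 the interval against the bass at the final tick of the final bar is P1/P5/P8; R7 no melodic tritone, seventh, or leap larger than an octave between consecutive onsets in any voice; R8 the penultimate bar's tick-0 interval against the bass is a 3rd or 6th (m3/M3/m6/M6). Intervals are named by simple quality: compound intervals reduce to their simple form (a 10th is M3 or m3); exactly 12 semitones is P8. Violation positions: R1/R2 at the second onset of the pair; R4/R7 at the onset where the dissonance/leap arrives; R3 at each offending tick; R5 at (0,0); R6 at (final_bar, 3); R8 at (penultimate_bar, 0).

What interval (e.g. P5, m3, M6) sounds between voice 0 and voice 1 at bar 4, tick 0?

P8

voice 0=E3 voice 1=E4 -> P8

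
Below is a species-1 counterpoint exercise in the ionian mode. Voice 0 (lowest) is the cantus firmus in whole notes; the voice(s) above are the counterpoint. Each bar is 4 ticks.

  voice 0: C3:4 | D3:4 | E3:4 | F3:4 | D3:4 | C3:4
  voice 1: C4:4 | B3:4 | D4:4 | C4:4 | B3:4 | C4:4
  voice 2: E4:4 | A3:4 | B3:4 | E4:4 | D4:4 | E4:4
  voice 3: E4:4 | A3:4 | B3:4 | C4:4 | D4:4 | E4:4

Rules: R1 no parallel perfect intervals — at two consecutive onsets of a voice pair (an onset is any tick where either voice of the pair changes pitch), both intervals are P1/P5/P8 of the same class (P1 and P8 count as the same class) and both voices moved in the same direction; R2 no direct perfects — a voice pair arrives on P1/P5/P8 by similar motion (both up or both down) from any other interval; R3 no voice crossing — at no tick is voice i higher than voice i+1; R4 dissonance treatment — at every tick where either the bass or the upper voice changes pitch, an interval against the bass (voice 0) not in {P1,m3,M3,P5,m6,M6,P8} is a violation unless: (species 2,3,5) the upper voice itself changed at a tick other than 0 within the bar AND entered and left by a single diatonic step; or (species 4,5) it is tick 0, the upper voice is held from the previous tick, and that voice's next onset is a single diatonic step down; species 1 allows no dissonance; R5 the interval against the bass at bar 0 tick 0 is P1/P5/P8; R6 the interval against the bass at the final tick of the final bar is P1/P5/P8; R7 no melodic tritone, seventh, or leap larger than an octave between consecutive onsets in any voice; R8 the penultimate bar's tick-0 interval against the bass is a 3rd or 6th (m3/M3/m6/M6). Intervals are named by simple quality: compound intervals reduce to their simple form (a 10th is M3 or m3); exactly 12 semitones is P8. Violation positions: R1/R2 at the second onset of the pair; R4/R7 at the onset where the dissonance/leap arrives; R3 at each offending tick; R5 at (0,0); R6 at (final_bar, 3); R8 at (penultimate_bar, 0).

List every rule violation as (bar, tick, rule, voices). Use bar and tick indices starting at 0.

(0, 0, R5, (0, 2))
(0, 0, R5, (0, 3))
(1, 0, R1, (2, 3))
(1, 0, R3, (1, 2))
(1, 1, R3, (1, 2))
(1, 2, R3, (1, 2))
(1, 3, R3, (1, 2))
(2, 0, R1, (0, 2))
(2, 0, R1, (0, 3))
(2, 0, R1, (2, 3))
(2, 0, R3, (1, 2))
(2, 0, R4, (0, 1))
(2, 1, R3, (1, 2))
(2, 2, R3, (1, 2))
(2, 3, R3, (1, 2))
(3, 0, R1, (0, 3))
(3, 0, R3, (2, 3))
(3, 0, R4, (0, 2))
(3, 1, R3, (2, 3))
(3, 2, R3, (2, 3))
(3, 3, R3, (2, 3))
(4, 0, R2, (0, 2))
(4, 0, R8, (0, 2))
(4, 0, R8, (0, 3))
(5, 0, R1, (2, 3))
(5, 3, R6, (0, 2))
(5, 3, R6, (0, 3))

bar 0: v0=C3 v1=C4 v2=E4 v3=E4 downbeat M3
bar 1: v0=D3 v1=B3 v2=A3 v3=A3 downbeat P5
bar 2: v0=E3 v1=D4 v2=B3 v3=B3 downbeat P5
bar 3: v0=F3 v1=C4 v2=E4 v3=C4 downbeat P5
bar 4: v0=D3 v1=B3 v2=D4 v3=D4 downbeat P8
bar 5: v0=C3 v1=C4 v2=E4 v3=E4 downbeat M3
  -> R5 @ bar 0 tick 0 v(0, 2): opens on M3
  -> R5 @ bar 0 tick 0 v(0, 3): opens on M3
  -> R1 @ bar 1 tick 0 v(2, 3): E4/E4 P1 -> A3/A3 P1 similar
  -> R3 @ bar 1 tick 0 v(1, 2): B3 above A3
  -> R3 @ bar 1 tick 1 v(1, 2): B3 above A3
  -> R3 @ bar 1 tick 2 v(1, 2): B3 above A3
  -> R3 @ bar 1 tick 3 v(1, 2): B3 above A3
  -> R1 @ bar 2 tick 0 v(0, 2): D3/A3 P5 -> E3/B3 P5 similar
  -> R1 @ bar 2 tick 0 v(0, 3): D3/A3 P5 -> E3/B3 P5 similar
  -> R1 @ bar 2 tick 0 v(2, 3): A3/A3 P1 -> B3/B3 P1 similar
  -> R3 @ bar 2 tick 0 v(1, 2): D4 above B3
  -> R4 @ bar 2 tick 0 v(0, 1): E3/D4 m7 untreated
  -> R3 @ bar 2 tick 1 v(1, 2): D4 above B3
  -> R3 @ bar 2 tick 2 v(1, 2): D4 above B3
  -> R3 @ bar 2 tick 3 v(1, 2): D4 above B3
  -> R1 @ bar 3 tick 0 v(0, 3): E3/B3 P5 -> F3/C4 P5 similar
  -> R3 @ bar 3 tick 0 v(2, 3): E4 above C4
  -> R4 @ bar 3 tick 0 v(0, 2): F3/E4 M7 untreated
  -> R3 @ bar 3 tick 1 v(2, 3): E4 above C4
  -> R3 @ bar 3 tick 2 v(2, 3): E4 above C4
  -> R3 @ bar 3 tick 3 v(2, 3): E4 above C4
  -> R2 @ bar 4 tick 0 v(0, 2): F3/E4 M7 -> D3/D4 P8 similar
  -> R8 @ bar 4 tick 0 v(0, 2): penult P8 not 3rd/6th
  -> R8 @ bar 4 tick 0 v(0, 3): penult P8 not 3rd/6th
  -> R1 @ bar 5 tick 0 v(2, 3): D4/D4 P1 -> E4/E4 P1 similar
  -> R6 @ bar 5 tick 3 v(0, 2): closes on M3
  -> R6 @ bar 5 tick 3 v(0, 3): closes on M3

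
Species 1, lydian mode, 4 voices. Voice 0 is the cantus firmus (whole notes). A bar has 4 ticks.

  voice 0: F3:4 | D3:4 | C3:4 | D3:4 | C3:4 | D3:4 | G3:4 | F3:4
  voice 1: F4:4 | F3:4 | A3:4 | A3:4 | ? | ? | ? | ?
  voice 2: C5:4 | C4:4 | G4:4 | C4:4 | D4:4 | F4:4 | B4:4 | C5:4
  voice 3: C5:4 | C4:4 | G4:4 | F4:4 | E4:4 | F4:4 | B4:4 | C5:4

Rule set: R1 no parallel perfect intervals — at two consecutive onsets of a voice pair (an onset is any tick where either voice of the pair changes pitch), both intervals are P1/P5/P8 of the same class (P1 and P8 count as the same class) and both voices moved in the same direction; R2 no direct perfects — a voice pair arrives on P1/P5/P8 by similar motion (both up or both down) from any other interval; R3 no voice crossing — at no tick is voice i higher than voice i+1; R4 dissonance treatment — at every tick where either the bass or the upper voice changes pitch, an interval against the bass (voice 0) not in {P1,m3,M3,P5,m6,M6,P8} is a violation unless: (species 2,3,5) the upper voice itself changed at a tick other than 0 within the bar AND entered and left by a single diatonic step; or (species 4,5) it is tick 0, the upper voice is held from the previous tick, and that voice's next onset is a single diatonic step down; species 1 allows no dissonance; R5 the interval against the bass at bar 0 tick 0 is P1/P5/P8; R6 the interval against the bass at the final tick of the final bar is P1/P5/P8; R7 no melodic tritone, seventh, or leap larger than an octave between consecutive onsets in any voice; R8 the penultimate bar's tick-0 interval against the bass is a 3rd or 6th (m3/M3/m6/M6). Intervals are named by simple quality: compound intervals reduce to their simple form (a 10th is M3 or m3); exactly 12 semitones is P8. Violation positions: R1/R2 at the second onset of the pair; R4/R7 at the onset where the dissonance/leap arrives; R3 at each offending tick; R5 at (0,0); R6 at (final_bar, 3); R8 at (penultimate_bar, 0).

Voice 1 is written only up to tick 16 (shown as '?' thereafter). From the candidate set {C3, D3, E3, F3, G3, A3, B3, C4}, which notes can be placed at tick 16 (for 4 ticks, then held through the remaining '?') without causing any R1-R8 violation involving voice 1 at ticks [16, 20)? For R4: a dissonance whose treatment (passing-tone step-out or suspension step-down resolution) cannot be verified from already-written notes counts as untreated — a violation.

C3: violates R2
D3: violates R4
E3: violates R2
F3: violates R4
G3: violates R1
A3: legal
B3: violates R4
C4: legal

{A3, C4}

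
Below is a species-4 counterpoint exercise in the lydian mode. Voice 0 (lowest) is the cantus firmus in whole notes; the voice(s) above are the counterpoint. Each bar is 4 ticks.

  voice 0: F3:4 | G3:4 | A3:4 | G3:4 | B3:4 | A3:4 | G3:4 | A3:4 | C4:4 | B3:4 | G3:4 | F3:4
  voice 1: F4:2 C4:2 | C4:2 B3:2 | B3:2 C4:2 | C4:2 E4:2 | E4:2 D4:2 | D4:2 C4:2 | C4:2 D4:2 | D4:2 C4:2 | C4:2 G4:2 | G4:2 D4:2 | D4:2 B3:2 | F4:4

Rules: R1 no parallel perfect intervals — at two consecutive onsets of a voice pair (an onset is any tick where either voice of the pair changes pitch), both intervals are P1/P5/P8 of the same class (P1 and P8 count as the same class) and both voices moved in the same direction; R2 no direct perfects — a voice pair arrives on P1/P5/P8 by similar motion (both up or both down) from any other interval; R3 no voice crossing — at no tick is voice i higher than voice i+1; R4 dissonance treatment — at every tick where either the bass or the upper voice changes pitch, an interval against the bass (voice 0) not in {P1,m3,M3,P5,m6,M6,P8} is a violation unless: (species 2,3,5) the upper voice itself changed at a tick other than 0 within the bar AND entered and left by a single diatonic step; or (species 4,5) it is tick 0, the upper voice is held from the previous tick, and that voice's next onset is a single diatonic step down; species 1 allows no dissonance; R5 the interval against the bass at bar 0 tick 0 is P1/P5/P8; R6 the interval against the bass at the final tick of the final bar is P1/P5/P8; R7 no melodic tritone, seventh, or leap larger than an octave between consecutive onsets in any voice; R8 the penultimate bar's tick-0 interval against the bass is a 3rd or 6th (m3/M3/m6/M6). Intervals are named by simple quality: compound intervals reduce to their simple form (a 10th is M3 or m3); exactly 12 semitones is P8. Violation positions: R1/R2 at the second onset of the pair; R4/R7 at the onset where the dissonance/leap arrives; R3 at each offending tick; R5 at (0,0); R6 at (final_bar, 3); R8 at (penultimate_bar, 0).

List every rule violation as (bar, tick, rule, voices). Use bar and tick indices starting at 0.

(2, 0, R4, (0, 1))
(3, 0, R4, (0, 1))
(6, 0, R4, (0, 1))
(10, 0, R8, (0, 1))
(11, 0, R7, (1,))

bar 0: v0=F3 v1=F4 downbeat P8
bar 1: v0=G3 v1=C4 downbeat P4
bar 2: v0=A3 v1=B3 downbeat M2
bar 3: v0=G3 v1=C4 downbeat P4
bar 4: v0=B3 v1=E4 downbeat P4
bar 5: v0=A3 v1=D4 downbeat P4
bar 6: v0=G3 v1=C4 downbeat P4
bar 7: v0=A3 v1=D4 downbeat P4
bar 8: v0=C4 v1=C4 downbeat P1
bar 9: v0=B3 v1=G4 downbeat m6
bar 10: v0=G3 v1=D4 downbeat P5
bar 11: v0=F3 v1=F4 downbeat P8
  -> R4 @ bar 2 tick 0 v(0, 1): A3/B3 M2 untreated
  -> R4 @ bar 3 tick 0 v(0, 1): G3/C4 P4 untreated
  -> R4 @ bar 6 tick 0 v(0, 1): G3/C4 P4 untreated
  -> R8 @ bar 10 tick 0 v(0, 1): penult P5 not 3rd/6th
  -> R7 @ bar 11 tick 0 v(1,): B3->F4 leap 6st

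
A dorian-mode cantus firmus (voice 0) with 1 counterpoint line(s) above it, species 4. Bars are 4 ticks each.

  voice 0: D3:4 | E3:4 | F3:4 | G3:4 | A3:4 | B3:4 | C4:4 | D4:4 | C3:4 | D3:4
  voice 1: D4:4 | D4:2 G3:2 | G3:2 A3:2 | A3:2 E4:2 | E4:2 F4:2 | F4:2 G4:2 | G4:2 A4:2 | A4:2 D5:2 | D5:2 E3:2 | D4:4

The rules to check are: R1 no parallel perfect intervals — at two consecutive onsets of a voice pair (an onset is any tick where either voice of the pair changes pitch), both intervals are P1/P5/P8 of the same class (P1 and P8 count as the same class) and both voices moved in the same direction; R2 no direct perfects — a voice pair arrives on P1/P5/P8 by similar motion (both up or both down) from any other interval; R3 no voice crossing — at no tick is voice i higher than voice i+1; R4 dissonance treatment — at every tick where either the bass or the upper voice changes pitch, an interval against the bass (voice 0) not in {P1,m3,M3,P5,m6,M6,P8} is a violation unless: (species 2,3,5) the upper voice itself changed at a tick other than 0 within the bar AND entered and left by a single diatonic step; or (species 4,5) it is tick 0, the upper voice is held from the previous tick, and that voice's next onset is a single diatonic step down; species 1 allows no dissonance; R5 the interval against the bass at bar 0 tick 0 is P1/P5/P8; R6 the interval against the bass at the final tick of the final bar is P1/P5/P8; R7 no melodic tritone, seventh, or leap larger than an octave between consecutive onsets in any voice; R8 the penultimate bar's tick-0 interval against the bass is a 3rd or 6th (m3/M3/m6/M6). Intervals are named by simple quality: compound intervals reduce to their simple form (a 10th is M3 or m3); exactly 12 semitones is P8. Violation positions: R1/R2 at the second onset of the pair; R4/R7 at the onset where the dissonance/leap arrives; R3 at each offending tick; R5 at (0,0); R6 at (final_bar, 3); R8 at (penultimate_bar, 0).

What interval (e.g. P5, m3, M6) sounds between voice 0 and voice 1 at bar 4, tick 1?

voice 0=A3 voice 1=E4 -> P5

P5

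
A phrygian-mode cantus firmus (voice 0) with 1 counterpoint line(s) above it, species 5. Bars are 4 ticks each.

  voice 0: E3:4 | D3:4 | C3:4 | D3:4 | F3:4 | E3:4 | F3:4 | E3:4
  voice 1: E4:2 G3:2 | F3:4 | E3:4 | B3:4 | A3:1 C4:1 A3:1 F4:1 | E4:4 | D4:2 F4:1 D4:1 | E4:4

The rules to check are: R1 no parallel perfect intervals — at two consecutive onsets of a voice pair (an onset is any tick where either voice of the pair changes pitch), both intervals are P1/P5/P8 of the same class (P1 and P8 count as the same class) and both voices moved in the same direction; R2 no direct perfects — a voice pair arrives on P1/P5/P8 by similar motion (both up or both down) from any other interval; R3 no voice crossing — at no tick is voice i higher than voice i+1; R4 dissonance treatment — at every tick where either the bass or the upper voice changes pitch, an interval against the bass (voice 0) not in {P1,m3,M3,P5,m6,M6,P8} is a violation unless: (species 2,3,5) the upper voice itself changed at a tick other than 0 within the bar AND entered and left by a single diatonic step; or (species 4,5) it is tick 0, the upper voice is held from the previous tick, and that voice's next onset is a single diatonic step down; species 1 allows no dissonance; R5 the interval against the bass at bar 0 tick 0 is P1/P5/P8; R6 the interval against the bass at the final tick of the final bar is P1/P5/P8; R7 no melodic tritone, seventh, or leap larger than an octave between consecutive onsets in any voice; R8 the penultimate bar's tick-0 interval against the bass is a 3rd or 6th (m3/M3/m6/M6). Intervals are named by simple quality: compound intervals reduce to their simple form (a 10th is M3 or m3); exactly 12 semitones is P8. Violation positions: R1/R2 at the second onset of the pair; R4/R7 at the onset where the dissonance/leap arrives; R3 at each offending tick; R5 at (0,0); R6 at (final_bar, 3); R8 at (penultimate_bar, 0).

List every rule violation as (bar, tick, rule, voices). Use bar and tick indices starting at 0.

(5, 0, R1, (0, 1))

bar 0: v0=E3 v1=E4 downbeat P8
bar 1: v0=D3 v1=F3 downbeat m3
bar 2: v0=C3 v1=E3 downbeat M3
bar 3: v0=D3 v1=B3 downbeat M6
bar 4: v0=F3 v1=A3 downbeat M3
bar 5: v0=E3 v1=E4 downbeat P8
bar 6: v0=F3 v1=D4 downbeat M6
bar 7: v0=E3 v1=E4 downbeat P8
  -> R1 @ bar 5 tick 0 v(0, 1): F3/F4 P8 -> E3/E4 P8 similar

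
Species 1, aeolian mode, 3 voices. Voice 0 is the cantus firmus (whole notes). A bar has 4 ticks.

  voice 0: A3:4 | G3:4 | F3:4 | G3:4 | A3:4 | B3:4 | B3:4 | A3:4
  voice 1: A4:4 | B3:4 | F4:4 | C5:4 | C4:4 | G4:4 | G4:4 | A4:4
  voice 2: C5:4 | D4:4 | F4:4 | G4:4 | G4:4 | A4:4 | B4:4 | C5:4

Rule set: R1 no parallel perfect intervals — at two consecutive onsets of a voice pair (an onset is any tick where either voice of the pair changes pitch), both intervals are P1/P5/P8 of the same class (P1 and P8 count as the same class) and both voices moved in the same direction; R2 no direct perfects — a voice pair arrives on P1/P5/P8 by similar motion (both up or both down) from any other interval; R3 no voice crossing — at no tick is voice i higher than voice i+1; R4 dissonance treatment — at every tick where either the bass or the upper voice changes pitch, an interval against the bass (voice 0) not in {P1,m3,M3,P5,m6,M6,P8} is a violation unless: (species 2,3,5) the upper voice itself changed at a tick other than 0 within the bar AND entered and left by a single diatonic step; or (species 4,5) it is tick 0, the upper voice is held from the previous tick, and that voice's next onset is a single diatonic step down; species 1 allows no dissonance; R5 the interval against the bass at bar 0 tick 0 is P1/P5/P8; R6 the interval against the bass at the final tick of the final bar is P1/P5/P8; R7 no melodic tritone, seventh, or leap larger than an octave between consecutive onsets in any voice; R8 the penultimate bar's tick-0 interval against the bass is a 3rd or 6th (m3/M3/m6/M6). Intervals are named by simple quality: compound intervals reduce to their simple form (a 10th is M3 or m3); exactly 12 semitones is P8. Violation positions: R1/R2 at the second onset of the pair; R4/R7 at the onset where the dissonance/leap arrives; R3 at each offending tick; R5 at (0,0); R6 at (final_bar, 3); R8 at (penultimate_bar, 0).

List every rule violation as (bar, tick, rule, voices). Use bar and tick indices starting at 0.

bar 0: v0=A3 v1=A4 v2=C5 downbeat m3
bar 1: v0=G3 v1=B3 v2=D4 downbeat P5
bar 2: v0=F3 v1=F4 v2=F4 downbeat P8
bar 3: v0=G3 v1=C5 v2=G4 downbeat P8
bar 4: v0=A3 v1=C4 v2=G4 downbeat m7
bar 5: v0=B3 v1=G4 v2=A4 downbeat m7
bar 6: v0=B3 v1=G4 v2=B4 downbeat P8
bar 7: v0=A3 v1=A4 v2=C5 downbeat m3
  -> R5 @ bar 0 tick 0 v(0, 2): opens on m3
  -> R2 @ bar 1 tick 0 v(0, 2): A3/C5 m3 -> G3/D4 P5 similar
  -> R7 @ bar 1 tick 0 v(1,): A4->B3 leap 10st
  -> R7 @ bar 1 tick 0 v(2,): C5->D4 leap 10st
  -> R2 @ bar 2 tick 0 v(1, 2): B3/D4 m3 -> F4/F4 P1 similar
  -> R7 @ bar 2 tick 0 v(1,): B3->F4 leap 6st
  -> R1 @ bar 3 tick 0 v(0, 2): F3/F4 P8 -> G3/G4 P8 similar
  -> R3 @ bar 3 tick 0 v(1, 2): C5 above G4
  -> R4 @ bar 3 tick 0 v(0, 1): G3/C5 P4 untreated
  -> R3 @ bar 3 tick 1 v(1, 2): C5 above G4
  -> R3 @ bar 3 tick 2 v(1, 2): C5 above G4
  -> R3 @ bar 3 tick 3 v(1, 2): C5 above G4
  -> R4 @ bar 4 tick 0 v(0, 2): A3/G4 m7 untreated
  -> R4 @ bar 5 tick 0 v(0, 2): B3/A4 m7 untreated
  -> R8 @ bar 6 tick 0 v(0, 2): penult P8 not 3rd/6th
  -> R6 @ bar 7 tick 3 v(0, 2): closes on m3

(0, 0, R5, (0, 2))
(1, 0, R2, (0, 2))
(1, 0, R7, (1,))
(1, 0, R7, (2,))
(2, 0, R2, (1, 2))
(2, 0, R7, (1,))
(3, 0, R1, (0, 2))
(3, 0, R3, (1, 2))
(3, 0, R4, (0, 1))
(3, 1, R3, (1, 2))
(3, 2, R3, (1, 2))
(3, 3, R3, (1, 2))
(4, 0, R4, (0, 2))
(5, 0, R4, (0, 2))
(6, 0, R8, (0, 2))
(7, 3, R6, (0, 2))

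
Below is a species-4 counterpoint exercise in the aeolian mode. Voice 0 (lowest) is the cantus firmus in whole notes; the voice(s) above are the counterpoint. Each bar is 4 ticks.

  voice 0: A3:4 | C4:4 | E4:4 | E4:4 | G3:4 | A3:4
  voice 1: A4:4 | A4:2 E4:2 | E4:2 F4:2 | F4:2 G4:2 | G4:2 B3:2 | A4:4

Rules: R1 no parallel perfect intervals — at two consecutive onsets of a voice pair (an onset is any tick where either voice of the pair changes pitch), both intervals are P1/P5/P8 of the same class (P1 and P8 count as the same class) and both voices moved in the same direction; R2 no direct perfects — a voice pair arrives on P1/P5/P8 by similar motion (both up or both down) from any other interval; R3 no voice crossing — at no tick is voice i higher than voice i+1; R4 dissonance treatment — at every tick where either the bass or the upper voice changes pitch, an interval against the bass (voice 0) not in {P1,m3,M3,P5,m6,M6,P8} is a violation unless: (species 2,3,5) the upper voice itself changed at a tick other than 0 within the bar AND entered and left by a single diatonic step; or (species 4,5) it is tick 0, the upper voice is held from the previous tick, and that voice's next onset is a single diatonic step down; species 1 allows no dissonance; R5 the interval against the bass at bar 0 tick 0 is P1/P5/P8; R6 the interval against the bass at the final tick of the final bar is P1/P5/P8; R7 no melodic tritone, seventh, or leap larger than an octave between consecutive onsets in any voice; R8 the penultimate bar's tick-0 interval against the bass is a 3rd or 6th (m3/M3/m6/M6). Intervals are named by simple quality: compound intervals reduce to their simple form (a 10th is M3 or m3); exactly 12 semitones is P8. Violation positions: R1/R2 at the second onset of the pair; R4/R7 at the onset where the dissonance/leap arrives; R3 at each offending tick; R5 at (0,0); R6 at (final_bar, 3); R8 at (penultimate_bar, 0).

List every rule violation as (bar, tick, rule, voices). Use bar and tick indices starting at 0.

(2, 2, R4, (0, 1))
(4, 0, R8, (0, 1))
(5, 0, R2, (0, 1))
(5, 0, R7, (1,))

bar 0: v0=A3 v1=A4 downbeat P8
bar 1: v0=C4 v1=A4 downbeat M6
bar 2: v0=E4 v1=E4 downbeat P1
bar 3: v0=E4 v1=F4 downbeat m2
bar 4: v0=G3 v1=G4 downbeat P8
bar 5: v0=A3 v1=A4 downbeat P8
  -> R4 @ bar 2 tick 2 v(0, 1): E4/F4 m2 untreated
  -> R8 @ bar 4 tick 0 v(0, 1): penult P8 not 3rd/6th
  -> R2 @ bar 5 tick 0 v(0, 1): G3/B3 M3 -> A3/A4 P8 similar
  -> R7 @ bar 5 tick 0 v(1,): B3->A4 leap 10st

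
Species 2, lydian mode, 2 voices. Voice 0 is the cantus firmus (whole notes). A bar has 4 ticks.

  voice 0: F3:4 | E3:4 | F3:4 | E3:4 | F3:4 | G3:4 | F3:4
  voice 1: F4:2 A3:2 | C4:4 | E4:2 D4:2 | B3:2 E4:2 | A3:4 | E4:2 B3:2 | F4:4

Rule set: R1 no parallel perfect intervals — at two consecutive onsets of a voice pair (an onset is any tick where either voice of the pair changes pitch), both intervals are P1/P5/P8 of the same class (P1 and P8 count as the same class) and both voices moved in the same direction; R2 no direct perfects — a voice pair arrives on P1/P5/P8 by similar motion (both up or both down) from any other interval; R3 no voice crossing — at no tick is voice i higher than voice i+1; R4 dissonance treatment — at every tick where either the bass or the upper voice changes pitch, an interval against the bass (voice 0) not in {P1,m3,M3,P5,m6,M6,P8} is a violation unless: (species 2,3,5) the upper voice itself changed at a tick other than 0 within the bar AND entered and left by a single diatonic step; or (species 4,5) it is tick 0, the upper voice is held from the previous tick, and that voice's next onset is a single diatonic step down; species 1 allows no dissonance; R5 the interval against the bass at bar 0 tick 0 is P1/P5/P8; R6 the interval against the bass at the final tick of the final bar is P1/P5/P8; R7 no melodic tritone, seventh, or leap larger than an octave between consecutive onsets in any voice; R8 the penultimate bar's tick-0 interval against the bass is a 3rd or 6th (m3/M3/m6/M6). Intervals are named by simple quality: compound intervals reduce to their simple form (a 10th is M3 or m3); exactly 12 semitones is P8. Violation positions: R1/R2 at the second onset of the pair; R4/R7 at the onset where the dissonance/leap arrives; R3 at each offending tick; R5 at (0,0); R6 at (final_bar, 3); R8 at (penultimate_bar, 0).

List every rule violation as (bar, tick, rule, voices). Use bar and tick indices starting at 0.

bar 0: v0=F3 v1=F4 downbeat P8
bar 1: v0=E3 v1=C4 downbeat m6
bar 2: v0=F3 v1=E4 downbeat M7
bar 3: v0=E3 v1=B3 downbeat P5
bar 4: v0=F3 v1=A3 downbeat M3
bar 5: v0=G3 v1=E4 downbeat M6
bar 6: v0=F3 v1=F4 downbeat P8
  -> R4 @ bar 2 tick 0 v(0, 1): F3/E4 M7 untreated
  -> R2 @ bar 3 tick 0 v(0, 1): F3/D4 M6 -> E3/B3 P5 similar
  -> R7 @ bar 6 tick 0 v(1,): B3->F4 leap 6st

(2, 0, R4, (0, 1))
(3, 0, R2, (0, 1))
(6, 0, R7, (1,))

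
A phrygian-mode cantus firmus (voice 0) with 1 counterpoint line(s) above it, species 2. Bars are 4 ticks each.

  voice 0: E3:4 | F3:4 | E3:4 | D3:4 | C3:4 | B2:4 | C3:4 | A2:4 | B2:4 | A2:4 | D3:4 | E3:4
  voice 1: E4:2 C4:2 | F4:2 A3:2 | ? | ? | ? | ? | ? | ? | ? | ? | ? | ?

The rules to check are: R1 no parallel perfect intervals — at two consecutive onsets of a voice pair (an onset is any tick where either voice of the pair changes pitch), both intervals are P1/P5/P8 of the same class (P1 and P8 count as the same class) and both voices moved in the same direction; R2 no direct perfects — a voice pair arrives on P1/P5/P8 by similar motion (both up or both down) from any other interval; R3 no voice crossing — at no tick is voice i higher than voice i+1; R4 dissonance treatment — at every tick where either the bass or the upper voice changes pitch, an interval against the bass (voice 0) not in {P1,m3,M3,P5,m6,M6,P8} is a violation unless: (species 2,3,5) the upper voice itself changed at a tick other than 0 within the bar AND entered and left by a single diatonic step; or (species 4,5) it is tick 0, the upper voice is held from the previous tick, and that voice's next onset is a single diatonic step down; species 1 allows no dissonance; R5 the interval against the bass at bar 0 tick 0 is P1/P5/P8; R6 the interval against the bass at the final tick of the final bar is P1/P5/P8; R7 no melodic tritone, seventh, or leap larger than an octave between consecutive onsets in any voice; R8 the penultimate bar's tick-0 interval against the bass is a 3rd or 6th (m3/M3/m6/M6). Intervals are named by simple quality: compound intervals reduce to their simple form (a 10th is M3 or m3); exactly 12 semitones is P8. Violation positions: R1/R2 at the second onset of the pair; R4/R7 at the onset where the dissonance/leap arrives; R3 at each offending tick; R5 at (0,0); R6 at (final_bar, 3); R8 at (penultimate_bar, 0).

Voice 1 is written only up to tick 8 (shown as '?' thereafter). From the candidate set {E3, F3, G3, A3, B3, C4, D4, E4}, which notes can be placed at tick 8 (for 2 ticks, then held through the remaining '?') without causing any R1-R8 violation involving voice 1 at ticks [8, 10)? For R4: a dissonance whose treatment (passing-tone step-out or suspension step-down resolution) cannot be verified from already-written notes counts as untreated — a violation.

E3: violates R2
F3: violates R4
G3: legal
A3: violates R4
B3: legal
C4: legal
D4: violates R4
E4: legal

{B3, C4, E4, G3}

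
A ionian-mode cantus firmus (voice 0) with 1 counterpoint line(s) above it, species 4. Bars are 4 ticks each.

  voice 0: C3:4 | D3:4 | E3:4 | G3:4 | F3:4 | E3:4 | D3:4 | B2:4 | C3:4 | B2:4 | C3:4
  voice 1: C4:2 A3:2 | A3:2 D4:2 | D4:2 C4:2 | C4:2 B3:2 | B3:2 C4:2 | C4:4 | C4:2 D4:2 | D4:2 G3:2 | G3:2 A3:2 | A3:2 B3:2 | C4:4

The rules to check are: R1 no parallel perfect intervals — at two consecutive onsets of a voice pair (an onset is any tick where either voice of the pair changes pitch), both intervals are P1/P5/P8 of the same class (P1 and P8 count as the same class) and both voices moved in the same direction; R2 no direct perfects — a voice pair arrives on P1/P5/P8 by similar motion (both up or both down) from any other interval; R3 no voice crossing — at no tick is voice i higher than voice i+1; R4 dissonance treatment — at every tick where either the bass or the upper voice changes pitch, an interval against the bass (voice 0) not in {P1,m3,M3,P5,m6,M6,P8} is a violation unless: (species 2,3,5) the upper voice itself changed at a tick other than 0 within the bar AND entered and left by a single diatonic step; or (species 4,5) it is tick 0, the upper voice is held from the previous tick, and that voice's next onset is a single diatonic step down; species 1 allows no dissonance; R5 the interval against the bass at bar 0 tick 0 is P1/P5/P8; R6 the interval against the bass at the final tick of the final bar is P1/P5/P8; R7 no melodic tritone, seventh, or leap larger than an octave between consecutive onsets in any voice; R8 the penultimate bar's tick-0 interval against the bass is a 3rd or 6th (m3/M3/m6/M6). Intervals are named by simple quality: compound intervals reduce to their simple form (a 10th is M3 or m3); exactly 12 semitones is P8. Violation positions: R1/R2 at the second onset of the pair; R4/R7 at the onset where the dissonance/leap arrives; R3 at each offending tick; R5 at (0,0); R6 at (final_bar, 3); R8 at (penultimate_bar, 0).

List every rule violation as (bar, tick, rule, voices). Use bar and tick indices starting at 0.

(4, 0, R4, (0, 1))
(6, 0, R4, (0, 1))
(9, 0, R4, (0, 1))
(9, 0, R8, (0, 1))
(10, 0, R1, (0, 1))

bar 0: v0=C3 v1=C4 downbeat P8
bar 1: v0=D3 v1=A3 downbeat P5
bar 2: v0=E3 v1=D4 downbeat m7
bar 3: v0=G3 v1=C4 downbeat P4
bar 4: v0=F3 v1=B3 downbeat TT
bar 5: v0=E3 v1=C4 downbeat m6
bar 6: v0=D3 v1=C4 downbeat m7
bar 7: v0=B2 v1=D4 downbeat m3
bar 8: v0=C3 v1=G3 downbeat P5
bar 9: v0=B2 v1=A3 downbeat m7
bar 10: v0=C3 v1=C4 downbeat P8
  -> R4 @ bar 4 tick 0 v(0, 1): F3/B3 TT untreated
  -> R4 @ bar 6 tick 0 v(0, 1): D3/C4 m7 untreated
  -> R4 @ bar 9 tick 0 v(0, 1): B2/A3 m7 untreated
  -> R8 @ bar 9 tick 0 v(0, 1): penult m7 not 3rd/6th
  -> R1 @ bar 10 tick 0 v(0, 1): B2/B3 P8 -> C3/C4 P8 similar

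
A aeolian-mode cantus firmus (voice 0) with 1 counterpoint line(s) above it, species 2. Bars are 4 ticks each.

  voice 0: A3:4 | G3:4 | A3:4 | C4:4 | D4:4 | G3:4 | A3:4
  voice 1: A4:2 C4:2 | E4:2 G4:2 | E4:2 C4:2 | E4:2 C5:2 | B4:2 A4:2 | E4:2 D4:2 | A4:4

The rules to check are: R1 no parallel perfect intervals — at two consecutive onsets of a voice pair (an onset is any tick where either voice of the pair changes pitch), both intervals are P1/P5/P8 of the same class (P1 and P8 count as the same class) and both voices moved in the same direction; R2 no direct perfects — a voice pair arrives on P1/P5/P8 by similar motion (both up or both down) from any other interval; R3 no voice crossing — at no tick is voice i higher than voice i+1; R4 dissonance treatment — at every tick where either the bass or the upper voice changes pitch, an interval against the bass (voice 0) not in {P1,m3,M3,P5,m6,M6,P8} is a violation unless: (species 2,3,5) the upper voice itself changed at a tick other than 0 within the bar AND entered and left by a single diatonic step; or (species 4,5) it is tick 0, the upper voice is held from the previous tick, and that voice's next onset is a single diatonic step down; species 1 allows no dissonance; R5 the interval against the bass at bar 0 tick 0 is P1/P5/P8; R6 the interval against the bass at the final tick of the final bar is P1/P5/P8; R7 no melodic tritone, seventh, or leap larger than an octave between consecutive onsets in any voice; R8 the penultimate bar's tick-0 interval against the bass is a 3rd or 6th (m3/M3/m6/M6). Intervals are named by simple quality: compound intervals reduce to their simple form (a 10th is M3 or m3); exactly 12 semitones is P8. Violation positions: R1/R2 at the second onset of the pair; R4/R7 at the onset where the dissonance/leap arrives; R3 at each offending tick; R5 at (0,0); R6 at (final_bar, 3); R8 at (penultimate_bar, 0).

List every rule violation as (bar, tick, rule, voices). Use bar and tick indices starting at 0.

bar 0: v0=A3 v1=A4 downbeat P8
bar 1: v0=G3 v1=E4 downbeat M6
bar 2: v0=A3 v1=E4 downbeat P5
bar 3: v0=C4 v1=E4 downbeat M3
bar 4: v0=D4 v1=B4 downbeat M6
bar 5: v0=G3 v1=E4 downbeat M6
bar 6: v0=A3 v1=A4 downbeat P8
  -> R2 @ bar 6 tick 0 v(0, 1): G3/D4 P5 -> A3/A4 P8 similar

(6, 0, R2, (0, 1))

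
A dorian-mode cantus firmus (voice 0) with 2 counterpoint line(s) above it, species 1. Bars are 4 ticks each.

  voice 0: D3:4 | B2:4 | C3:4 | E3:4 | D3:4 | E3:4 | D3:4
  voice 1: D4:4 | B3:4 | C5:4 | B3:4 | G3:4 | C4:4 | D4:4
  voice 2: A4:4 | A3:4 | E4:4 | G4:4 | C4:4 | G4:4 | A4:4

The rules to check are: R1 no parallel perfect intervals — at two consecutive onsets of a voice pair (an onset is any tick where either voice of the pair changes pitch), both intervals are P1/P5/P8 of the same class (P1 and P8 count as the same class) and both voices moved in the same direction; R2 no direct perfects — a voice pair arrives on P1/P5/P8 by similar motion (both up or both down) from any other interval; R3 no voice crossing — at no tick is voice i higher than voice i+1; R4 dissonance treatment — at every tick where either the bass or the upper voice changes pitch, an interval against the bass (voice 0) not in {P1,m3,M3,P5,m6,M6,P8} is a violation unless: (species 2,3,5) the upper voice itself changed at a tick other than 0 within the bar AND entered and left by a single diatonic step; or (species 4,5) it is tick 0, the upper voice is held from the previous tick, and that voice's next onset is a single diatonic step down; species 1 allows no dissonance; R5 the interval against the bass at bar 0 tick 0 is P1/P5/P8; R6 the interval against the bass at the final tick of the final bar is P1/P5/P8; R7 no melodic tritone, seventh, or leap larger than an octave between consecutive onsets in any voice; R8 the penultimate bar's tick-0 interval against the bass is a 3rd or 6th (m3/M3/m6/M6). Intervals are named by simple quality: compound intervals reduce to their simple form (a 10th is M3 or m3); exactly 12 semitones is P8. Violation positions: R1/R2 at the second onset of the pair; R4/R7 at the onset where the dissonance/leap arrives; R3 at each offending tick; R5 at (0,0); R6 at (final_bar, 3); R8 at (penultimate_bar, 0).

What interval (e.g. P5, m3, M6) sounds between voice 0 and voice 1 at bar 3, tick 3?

P5

voice 0=E3 voice 1=B3 -> P5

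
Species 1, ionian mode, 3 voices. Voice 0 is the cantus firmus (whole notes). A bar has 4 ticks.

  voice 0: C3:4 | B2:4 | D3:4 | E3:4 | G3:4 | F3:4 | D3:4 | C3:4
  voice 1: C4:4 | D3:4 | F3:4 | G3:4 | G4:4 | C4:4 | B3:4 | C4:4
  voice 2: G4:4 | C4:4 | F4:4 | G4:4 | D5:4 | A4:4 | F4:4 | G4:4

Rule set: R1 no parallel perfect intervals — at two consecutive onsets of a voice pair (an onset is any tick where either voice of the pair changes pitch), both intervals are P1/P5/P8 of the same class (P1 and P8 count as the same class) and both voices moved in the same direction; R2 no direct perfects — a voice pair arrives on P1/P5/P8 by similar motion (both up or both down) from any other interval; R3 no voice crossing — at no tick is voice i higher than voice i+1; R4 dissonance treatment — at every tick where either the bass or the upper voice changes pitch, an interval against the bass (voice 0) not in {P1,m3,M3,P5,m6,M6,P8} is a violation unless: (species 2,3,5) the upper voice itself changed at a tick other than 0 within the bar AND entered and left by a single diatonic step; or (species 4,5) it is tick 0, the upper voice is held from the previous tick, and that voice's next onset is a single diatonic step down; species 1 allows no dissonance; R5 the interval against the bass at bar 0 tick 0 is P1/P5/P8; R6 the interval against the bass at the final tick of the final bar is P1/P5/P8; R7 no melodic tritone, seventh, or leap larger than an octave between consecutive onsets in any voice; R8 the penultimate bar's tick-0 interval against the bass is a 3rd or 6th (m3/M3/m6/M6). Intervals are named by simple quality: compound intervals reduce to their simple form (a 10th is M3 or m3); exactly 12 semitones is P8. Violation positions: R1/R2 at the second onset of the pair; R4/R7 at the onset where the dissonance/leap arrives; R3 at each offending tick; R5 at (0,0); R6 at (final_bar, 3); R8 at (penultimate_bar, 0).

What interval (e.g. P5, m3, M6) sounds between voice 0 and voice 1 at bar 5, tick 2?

voice 0=F3 voice 1=C4 -> P5

P5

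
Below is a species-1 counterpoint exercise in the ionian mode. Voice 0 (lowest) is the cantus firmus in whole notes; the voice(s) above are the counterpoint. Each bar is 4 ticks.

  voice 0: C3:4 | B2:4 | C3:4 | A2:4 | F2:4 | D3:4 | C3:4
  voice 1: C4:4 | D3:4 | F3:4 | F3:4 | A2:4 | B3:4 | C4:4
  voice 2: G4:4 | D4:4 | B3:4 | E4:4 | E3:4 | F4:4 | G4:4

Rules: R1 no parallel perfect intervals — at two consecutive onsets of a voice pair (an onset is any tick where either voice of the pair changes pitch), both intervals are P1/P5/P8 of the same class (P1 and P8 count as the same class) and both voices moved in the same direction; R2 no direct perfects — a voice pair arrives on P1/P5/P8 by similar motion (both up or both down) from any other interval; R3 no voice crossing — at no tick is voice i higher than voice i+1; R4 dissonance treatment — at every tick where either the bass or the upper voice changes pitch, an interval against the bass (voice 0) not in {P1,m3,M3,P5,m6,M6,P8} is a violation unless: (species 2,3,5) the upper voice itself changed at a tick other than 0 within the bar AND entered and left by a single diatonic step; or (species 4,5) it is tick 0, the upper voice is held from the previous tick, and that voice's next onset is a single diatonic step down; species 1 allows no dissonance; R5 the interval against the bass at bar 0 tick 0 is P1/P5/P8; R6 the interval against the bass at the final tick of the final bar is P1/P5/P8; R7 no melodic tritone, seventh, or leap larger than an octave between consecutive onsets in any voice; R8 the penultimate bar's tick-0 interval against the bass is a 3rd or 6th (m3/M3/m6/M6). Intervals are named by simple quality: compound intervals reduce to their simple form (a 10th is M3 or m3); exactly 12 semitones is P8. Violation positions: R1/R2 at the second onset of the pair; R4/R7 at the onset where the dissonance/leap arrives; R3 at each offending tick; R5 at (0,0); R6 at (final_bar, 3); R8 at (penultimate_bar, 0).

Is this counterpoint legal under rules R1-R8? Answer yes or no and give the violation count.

bar 0: v0=C3 v1=C4 v2=G4 (P5)
bar 1: v0=B2 v1=D3 v2=D4 (m3)
bar 2: v0=C3 v1=F3 v2=B3 (M7)
bar 3: v0=A2 v1=F3 v2=E4 (P5)
bar 4: v0=F2 v1=A2 v2=E3 (M7)
bar 5: v0=D3 v1=B3 v2=F4 (m3)
bar 6: v0=C3 v1=C4 v2=G4 (P5)
  R2 @ bar1.0: C4/G4 P5 -> D3/D4 P8 similar
  R7 @ bar1.0: C4->D3 leap 10st
  R4 @ bar2.0: C3/F3 P4 untreated
  R4 @ bar2.0: C3/B3 M7 untreated
  R2 @ bar4.0: F3/E4 M7 -> A2/E3 P5 similar
  R4 @ bar4.0: F2/E3 M7 untreated
  R7 @ bar5.0: A2->B3 leap 14st
  R7 @ bar5.0: E3->F4 leap 13st
  R2 @ bar6.0: B3/F4 TT -> C4/G4 P5 similar

No (9 violations)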